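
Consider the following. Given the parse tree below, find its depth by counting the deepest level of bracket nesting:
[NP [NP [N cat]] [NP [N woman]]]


Count bracket nesting levels:
'[' at pos 0: depth = 1
'[' at pos 4: depth = 2
'[' at pos 8: depth = 3
'[' at pos 17: depth = 2
'[' at pos 21: depth = 3
Maximum depth reached: 3

3


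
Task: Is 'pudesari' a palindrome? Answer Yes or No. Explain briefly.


Forward: 'pudesari'
Reversed: 'irasedup'
They differ.

No


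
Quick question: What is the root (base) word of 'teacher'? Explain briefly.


Remove suffix '-er' from 'teacher' to get root 'teach'.

teach


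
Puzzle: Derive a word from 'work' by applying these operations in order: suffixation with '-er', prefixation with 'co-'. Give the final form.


Step 1: Add suffix '-er' to 'work' = 'worker'
Step 2: Add prefix 'co-' to 'worker' = 'coworker'

coworker


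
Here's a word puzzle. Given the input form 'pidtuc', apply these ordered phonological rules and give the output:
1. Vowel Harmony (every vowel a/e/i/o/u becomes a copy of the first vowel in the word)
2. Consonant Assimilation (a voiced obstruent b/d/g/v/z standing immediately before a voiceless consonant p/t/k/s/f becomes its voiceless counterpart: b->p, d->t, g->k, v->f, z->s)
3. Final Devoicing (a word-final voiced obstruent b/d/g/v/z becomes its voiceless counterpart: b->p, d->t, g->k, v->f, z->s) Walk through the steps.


Starting form: 'pidtuc'
Rule 1: Vowel Harmony: all vowels become 'i' (matching first vowel). 'pidtuc' -> 'pidtic'
Rule 2: Consonant Assimilation: voiced obstruent before voiceless consonant becomes voiceless ('dt' -> 'tt'). 'pidtic' -> 'pittic'
Rule 3: Final Devoicing: final consonant 'c' is not one of the voiced obstruents b/d/g/v/z. No change.
Final form: 'pittic'

pittic


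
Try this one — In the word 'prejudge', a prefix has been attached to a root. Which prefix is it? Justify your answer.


The word 'prejudge' = 'pre' (prefix) + 'judge' (root). The prefix is 'pre'.

pre


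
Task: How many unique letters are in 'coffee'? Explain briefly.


Unique letters in 'coffee': {c, e, f, o} = 4 distinct letters.

4


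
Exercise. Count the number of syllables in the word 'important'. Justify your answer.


Break 'important' into syllables: im-por-tant -> im | por | tant = 3 syllables

3 syllables


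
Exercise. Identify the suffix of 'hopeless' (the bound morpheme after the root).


The word 'hopeless' = 'hope' (root) + '-less' (suffix). The suffix is '-less'.

less


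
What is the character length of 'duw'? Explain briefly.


Spell out 'duw' and number each letter: d(1), u(2), w(3). Total: 3 letters.

3


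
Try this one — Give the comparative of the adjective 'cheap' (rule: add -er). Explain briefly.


Apply comparative formation (add -er): 'cheap' -> 'cheaper'.

cheaper


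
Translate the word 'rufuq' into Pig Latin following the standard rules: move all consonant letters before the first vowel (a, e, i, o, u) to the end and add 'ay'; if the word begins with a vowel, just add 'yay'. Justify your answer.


'rufuq': move consonant cluster 'r' to end and add 'ay': 'ufuqray'.

ufuqray


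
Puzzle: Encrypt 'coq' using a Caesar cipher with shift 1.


Shift each letter by 1: c -> d, o -> p, q -> r. Result: 'dpr'.

dpr


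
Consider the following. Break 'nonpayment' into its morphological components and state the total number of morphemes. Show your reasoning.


Step 1: Identify prefix: 'non' (meaning: not)
Step 2: Identify root: 'pay'
Step 3: Identify suffix(es): 'ment'
Decomposition: non- (prefix: not) + pay (root) + -ment (suffix: action/result)
Total morphemes: 3

3 morphemes (non- (prefix: not) + pay (root) + -ment (suffix: action/result))


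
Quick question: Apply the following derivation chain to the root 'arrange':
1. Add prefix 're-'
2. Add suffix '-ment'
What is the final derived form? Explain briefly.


Step 1: Add prefix 're-' to 'arrange' = 'rearrange'
Step 2: Add suffix '-ment' to 'rearrange' = 'rearrangement'

rearrangement


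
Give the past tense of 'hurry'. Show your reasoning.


Apply rule: Change -y to -ied. 'hurry' becomes 'hurried'.

hurried


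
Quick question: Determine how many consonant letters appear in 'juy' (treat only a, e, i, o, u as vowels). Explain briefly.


Consonants in 'juy': j, y = 2 consonants.

2


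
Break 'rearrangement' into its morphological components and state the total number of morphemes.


Step 1: Identify prefix: 're' (meaning: again)
Step 2: Identify root: 'arrange'
Step 3: Identify suffix(es): 'ment'
Decomposition: re- (prefix: again) + arrange (root) + -ment (suffix: action/result)
Total morphemes: 3

3 morphemes (re- (prefix: again) + arrange (root) + -ment (suffix: action/result))


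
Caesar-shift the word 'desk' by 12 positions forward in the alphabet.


Shift each letter by 12: d -> p, e -> q, s -> e, k -> w. Result: 'pqew'.

pqew


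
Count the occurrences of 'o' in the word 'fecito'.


Letter 'o' in 'fecito': found at position(s) 6 = 1 occurrence(s).

1


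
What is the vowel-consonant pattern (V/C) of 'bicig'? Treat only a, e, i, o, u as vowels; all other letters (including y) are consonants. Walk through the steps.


Letter mapping: b = C, i = V, c = C, i = V, g = C.

CVCVC


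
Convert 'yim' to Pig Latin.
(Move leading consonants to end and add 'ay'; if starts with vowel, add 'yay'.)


'yim': move consonant cluster 'y' to end and add 'ay': 'imyay'.

imyay


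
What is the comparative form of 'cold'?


Apply comparative formation (add -er): 'cold' -> 'colder'.

colder


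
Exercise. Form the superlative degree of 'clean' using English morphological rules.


Apply superlative formation (add -est): 'clean' -> 'cleanest'.

cleanest


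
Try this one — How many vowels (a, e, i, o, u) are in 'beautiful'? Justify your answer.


Vowels in 'beautiful': e, a, u, i, u = 5 vowels.

5


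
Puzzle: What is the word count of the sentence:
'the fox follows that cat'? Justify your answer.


Split into words: the | fox | follows | that | cat = 5 words.

5


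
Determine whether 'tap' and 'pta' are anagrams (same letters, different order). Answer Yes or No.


Sorted letters of 'tap': 'apt'
Sorted letters of 'pta': 'apt'
They match.

Yes


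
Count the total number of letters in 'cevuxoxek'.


Spell out 'cevuxoxek' and number each letter: c(1), e(2), v(3), u(4), x(5), o(6), x(7), e(8), k(9). Total: 9 letters.

9


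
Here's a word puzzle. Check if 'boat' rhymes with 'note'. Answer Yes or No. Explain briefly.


Rime (stressed vowel + following sounds) of 'boat': -oat = /oʊt/
Rime of 'note': -ote = /oʊt/
/oʊt/ and /oʊt/ are the same ending sound, so the words rhyme.

Yes


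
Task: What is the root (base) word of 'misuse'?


Remove prefix 'mis' from 'misuse' to get root 'use'.

use


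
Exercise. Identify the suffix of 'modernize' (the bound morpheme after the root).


The word 'modernize' = 'modern' (root) + '-ize' (suffix). The suffix is '-ize'.

ize


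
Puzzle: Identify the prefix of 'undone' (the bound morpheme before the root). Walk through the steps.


The word 'undone' = 'un' (prefix) + 'done' (root). The prefix is 'un'.

un


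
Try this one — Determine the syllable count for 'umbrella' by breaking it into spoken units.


Break 'umbrella' into syllables: um-brel-la -> um | brel | la = 3 syllables

3 syllables


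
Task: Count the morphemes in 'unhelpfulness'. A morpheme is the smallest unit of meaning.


Decomposition: un- (prefix) + help (root) + -ful (suffix) + -ness (suffix) = 4 morpheme(s)

4 morphemes


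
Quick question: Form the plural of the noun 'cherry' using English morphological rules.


Apply rule: Change -y to -ies (consonant + y). 'cherry' becomes 'cherries'.

cherries


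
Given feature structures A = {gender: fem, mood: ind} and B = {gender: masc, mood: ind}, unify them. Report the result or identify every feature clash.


Compare features:
gender: A=fem vs B=masc -> CLASH
mood: A=ind vs B=ind -> unified: ind
Clash detected on feature 'gender' (fem vs masc); unification fails.

CLASH on 'gender' (fem vs masc)


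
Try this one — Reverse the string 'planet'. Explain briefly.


Reverse 'planet' character by character: 'tenalp'.

tenalp


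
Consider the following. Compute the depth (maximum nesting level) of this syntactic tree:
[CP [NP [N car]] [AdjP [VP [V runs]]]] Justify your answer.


Count bracket nesting levels:
'[' at pos 0: depth = 1
'[' at pos 4: depth = 2
'[' at pos 8: depth = 3
'[' at pos 17: depth = 2
'[' at pos 23: depth = 3
'[' at pos 27: depth = 4
Maximum depth reached: 4

4


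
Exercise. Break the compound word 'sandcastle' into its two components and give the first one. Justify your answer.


Split 'sandcastle' into 'sand' + 'castle'. The first part is 'sand'.

sand


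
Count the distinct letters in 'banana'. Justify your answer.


Unique letters in 'banana': {a, b, n} = 3 distinct letters.

3


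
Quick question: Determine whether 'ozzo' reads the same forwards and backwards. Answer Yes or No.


Forward: 'ozzo'
Reversed: 'ozzo'
They are identical.

Yes


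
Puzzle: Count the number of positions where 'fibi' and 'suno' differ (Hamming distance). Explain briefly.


Alignment:
Position 1: 'f' vs 's' = DIFFER
Position 2: 'i' vs 'u' = DIFFER
Position 3: 'b' vs 'n' = DIFFER
Position 4: 'i' vs 'o' = DIFFER
Total differences: 4

4


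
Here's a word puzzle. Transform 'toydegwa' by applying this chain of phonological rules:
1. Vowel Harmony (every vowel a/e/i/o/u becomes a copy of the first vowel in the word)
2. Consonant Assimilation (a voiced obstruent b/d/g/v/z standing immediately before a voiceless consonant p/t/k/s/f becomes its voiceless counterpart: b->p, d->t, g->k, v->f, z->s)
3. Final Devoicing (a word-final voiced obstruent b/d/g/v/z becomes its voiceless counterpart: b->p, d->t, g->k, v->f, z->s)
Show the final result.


Starting form: 'toydegwa'
Rule 1: Vowel Harmony: all vowels become 'o' (matching first vowel). 'toydegwa' -> 'toydogwo'
Rule 2: Consonant Assimilation: no voiced obstruent (b/d/g/v/z) stands immediately before a voiceless consonant (p/t/k/s/f). No change.
Rule 3: Final Devoicing: the word ends in the vowel 'o', not a consonant. No change.
Final form: 'toydogwo'

toydogwo


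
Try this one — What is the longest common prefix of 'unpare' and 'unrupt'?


Compare from the start: 2 characters match: 'un'. Mismatch at position 3: 'p' vs 'r'.

un


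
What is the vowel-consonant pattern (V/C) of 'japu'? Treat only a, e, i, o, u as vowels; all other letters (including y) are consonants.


Letter mapping: j = C, a = V, p = C, u = V.

CVCV


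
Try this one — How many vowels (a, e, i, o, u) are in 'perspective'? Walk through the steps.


Vowels in 'perspective': e, e, i, e = 4 vowels.

4


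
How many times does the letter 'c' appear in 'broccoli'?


Letter 'c' in 'broccoli': found at position(s) 4, 5 = 2 occurrence(s).

2


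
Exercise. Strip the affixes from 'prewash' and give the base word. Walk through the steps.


Remove prefix 'pre' from 'prewash' to get root 'wash'.

wash


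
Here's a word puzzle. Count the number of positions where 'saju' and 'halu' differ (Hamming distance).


Alignment:
Position 1: 's' vs 'h' = DIFFER
Position 2: 'a' vs 'a' = match
Position 3: 'j' vs 'l' = DIFFER
Position 4: 'u' vs 'u' = match
Total differences: 2

2


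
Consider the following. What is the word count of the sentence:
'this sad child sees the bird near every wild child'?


Split into words: this | sad | child | sees | the | bird | near | every | wild | child = 10 words.

10


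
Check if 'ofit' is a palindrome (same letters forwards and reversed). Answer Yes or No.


Forward: 'ofit'
Reversed: 'tifo'
They differ.

No


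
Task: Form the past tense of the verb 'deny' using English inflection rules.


Apply rule: Change -y to -ied. 'deny' becomes 'denied'.

denied


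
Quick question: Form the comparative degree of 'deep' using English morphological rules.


Apply comparative formation (add -er): 'deep' -> 'deeper'.

deeper


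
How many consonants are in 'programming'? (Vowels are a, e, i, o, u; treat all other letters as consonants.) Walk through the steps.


Consonants in 'programming': p, r, g, r, m, m, n, g = 8 consonants.

8


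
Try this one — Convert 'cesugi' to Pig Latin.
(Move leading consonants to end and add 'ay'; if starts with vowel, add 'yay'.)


'cesugi': move consonant cluster 'c' to end and add 'ay': 'esugicay'.

esugicay


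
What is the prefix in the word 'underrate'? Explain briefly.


The word 'underrate' = 'under' (prefix) + 'rate' (root). The prefix is 'under'.

under


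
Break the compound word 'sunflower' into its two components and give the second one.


Split 'sunflower' into 'sun' + 'flower'. The second part is 'flower'.

flower


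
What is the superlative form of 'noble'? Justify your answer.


Apply superlative formation (ends in e: add -st): 'noble' -> 'noblest'.

noblest


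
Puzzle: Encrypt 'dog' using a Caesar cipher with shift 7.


Shift each letter by 7: d -> k, o -> v, g -> n. Result: 'kvn'.

kvn


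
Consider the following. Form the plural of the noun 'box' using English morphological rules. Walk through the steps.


Apply rule: Add -es (sibilant/fricative ending). 'box' becomes 'boxes'.

boxes


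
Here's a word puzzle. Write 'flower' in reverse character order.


Reverse 'flower' character by character: 'rewolf'.

rewolf


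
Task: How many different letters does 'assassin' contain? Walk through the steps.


Unique letters in 'assassin': {a, i, n, s} = 4 distinct letters.

4


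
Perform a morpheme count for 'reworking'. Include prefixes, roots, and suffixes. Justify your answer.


Decomposition: re- (prefix) + work (root) + -ing (suffix) = 3 morpheme(s)

3 morphemes


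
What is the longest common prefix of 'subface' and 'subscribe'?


Compare from the start: 3 characters match: 'sub'. Mismatch at position 4: 'f' vs 's'.

sub


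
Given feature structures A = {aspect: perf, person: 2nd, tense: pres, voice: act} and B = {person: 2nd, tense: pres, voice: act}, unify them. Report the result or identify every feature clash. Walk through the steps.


Compare features:
aspect: A=perf vs B=_ -> unified: perf
person: A=2nd vs B=2nd -> unified: 2nd
tense: A=pres vs B=pres -> unified: pres
voice: A=act vs B=act -> unified: act
No clashes found.

Unified: {aspect: perf, person: 2nd, tense: pres, voice: act}


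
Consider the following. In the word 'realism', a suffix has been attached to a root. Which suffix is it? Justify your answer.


The word 'realism' = 'real' (root) + '-ism' (suffix). The suffix is '-ism'.

ism


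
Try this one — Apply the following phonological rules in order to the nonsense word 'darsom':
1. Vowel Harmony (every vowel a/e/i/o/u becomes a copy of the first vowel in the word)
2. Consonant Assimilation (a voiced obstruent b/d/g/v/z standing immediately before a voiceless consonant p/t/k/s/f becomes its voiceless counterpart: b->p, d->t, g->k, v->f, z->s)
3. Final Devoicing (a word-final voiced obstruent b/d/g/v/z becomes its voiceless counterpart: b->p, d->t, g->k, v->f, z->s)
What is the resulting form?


Starting form: 'darsom'
Rule 1: Vowel Harmony: all vowels become 'a' (matching first vowel). 'darsom' -> 'darsam'
Rule 2: Consonant Assimilation: no voiced obstruent (b/d/g/v/z) stands immediately before a voiceless consonant (p/t/k/s/f). No change.
Rule 3: Final Devoicing: final consonant 'm' is not one of the voiced obstruents b/d/g/v/z. No change.
Final form: 'darsam'

darsam


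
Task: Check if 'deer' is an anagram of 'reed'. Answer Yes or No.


Sorted letters of 'deer': 'deer'
Sorted letters of 'reed': 'deer'
They match.

Yes


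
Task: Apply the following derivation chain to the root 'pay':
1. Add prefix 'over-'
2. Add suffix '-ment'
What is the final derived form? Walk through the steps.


Step 1: Add prefix 'over-' to 'pay' = 'overpay'
Step 2: Add suffix '-ment' to 'overpay' = 'overpayment'

overpayment


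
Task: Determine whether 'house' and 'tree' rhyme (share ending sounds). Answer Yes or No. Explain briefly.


Rime (stressed vowel + following sounds) of 'house': -ouse = /aʊs/
Rime of 'tree': -ee = /iː/
/aʊs/ and /iː/ are different ending sounds, so the words do not rhyme.

No


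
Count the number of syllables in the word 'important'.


Break 'important' into syllables: im-por-tant -> im | por | tant = 3 syllables

3 syllables


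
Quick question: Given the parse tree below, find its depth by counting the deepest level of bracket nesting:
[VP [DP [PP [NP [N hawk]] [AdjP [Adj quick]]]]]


Count bracket nesting levels:
'[' at pos 0: depth = 1
'[' at pos 4: depth = 2
'[' at pos 8: depth = 3
'[' at pos 12: depth = 4
'[' at pos 16: depth = 5
'[' at pos 26: depth = 4
'[' at pos 32: depth = 5
Maximum depth reached: 5

5


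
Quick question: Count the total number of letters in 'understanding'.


Spell out 'understanding' and number each letter: u(1), n(2), d(3), e(4), r(5), s(6), t(7), a(8), n(9), d(10), i(11), n(12), g(13). Total: 13 letters.

13


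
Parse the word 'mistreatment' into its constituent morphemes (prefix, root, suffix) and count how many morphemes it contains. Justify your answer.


Step 1: Identify prefix: 'mis' (meaning: wrongly)
Step 2: Identify root: 'treat'
Step 3: Identify suffix(es): 'ment'
Decomposition: mis- (prefix: wrongly) + treat (root) + -ment (suffix: action/result)
Total morphemes: 3

3 morphemes (mis- (prefix: wrongly) + treat (root) + -ment (suffix: action/result))


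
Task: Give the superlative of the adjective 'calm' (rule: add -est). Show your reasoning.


Apply superlative formation (add -est): 'calm' -> 'calmest'.

calmest


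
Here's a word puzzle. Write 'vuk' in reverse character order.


Reverse 'vuk' character by character: 'kuv'.

kuv


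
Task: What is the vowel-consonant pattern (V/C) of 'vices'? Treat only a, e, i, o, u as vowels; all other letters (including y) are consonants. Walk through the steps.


Letter mapping: v = C, i = V, c = C, e = V, s = C.

CVCVC


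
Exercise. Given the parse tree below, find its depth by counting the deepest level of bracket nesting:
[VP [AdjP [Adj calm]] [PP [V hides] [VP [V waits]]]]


Count bracket nesting levels:
'[' at pos 0: depth = 1
'[' at pos 4: depth = 2
'[' at pos 10: depth = 3
'[' at pos 22: depth = 2
'[' at pos 26: depth = 3
'[' at pos 36: depth = 3
'[' at pos 40: depth = 4
Maximum depth reached: 4

4


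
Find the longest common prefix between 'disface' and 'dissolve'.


Compare from the start: 3 characters match: 'dis'. Mismatch at position 4: 'f' vs 's'.

dis


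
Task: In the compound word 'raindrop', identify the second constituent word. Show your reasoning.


Split 'raindrop' into 'rain' + 'drop'. The second part is 'drop'.

drop


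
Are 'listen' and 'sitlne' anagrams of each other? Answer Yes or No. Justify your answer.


Sorted letters of 'listen': 'eilnst'
Sorted letters of 'sitlne': 'eilnst'
They match.

Yes


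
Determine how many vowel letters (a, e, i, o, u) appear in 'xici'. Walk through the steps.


Vowels in 'xici': i, i = 2 vowels.

2


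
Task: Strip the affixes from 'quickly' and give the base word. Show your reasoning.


Remove suffix '-ly' from 'quickly' to get root 'quick'.

quick


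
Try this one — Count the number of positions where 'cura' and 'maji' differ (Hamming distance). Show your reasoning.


Alignment:
Position 1: 'c' vs 'm' = DIFFER
Position 2: 'u' vs 'a' = DIFFER
Position 3: 'r' vs 'j' = DIFFER
Position 4: 'a' vs 'i' = DIFFER
Total differences: 4

4


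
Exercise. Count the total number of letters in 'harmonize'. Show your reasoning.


Spell out 'harmonize' and number each letter: h(1), a(2), r(3), m(4), o(5), n(6), i(7), z(8), e(9). Total: 9 letters.

9


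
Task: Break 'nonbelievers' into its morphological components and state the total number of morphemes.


Step 1: Identify prefix: 'non' (meaning: not)
Step 2: Identify root: 'believe'
Step 3: Identify suffix(es): 'er, s'
Decomposition: non- (prefix: not) + believe (root) + -er (suffix: one who) + -s (plural)
Total morphemes: 4

4 morphemes (non- (prefix: not) + believe (root) + -er (suffix: one who) + -s (plural))


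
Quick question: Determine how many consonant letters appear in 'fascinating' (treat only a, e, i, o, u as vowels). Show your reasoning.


Consonants in 'fascinating': f, s, c, n, t, n, g = 7 consonants.

7


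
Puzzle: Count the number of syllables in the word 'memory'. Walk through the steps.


Break 'memory' into syllables: mem-o-ry -> mem | o | ry = 3 syllables

3 syllables


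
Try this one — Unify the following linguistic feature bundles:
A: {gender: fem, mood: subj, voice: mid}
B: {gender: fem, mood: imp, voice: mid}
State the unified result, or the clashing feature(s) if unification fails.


Compare features:
gender: A=fem vs B=fem -> unified: fem
mood: A=subj vs B=imp -> CLASH
voice: A=mid vs B=mid -> unified: mid
Clash detected on feature 'mood' (subj vs imp); unification fails.

CLASH on 'mood' (subj vs imp)


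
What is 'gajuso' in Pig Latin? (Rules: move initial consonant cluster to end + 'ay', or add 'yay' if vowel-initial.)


'gajuso': move consonant cluster 'g' to end and add 'ay': 'ajusogay'.

ajusogay


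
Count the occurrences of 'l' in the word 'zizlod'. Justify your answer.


Letter 'l' in 'zizlod': found at position(s) 4 = 1 occurrence(s).

1


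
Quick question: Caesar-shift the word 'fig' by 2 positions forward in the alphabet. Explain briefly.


Shift each letter by 2: f -> h, i -> k, g -> i. Result: 'hki'.

hki


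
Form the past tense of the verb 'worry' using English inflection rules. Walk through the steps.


Apply rule: Change -y to -ied. 'worry' becomes 'worried'.

worried


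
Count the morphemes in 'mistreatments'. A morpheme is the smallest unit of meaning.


Decomposition: mis- (prefix) + treat (root) + -ment (suffix) + -s (plural) = 4 morpheme(s)

4 morphemes


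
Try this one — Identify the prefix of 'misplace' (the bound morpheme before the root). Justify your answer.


The word 'misplace' = 'mis' (prefix) + 'place' (root). The prefix is 'mis'.

mis


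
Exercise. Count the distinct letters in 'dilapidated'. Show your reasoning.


Unique letters in 'dilapidated': {a, d, e, i, l, p, t} = 7 distinct letters.

7


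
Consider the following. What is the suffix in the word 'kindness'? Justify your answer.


The word 'kindness' = 'kind' (root) + '-ness' (suffix). The suffix is '-ness'.

ness


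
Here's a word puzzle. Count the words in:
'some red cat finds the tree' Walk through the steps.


Split into words: some | red | cat | finds | the | tree = 6 words.

6


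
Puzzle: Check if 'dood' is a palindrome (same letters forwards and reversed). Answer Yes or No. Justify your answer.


Forward: 'dood'
Reversed: 'dood'
They are identical.

Yes


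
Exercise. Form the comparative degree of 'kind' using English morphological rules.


Apply comparative formation (add -er): 'kind' -> 'kinder'.

kinder


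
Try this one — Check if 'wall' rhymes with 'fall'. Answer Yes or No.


Rime (stressed vowel + following sounds) of 'wall': -all = /ɔːl/
Rime of 'fall': -all = /ɔːl/
/ɔːl/ and /ɔːl/ are the same ending sound, so the words rhyme.

Yes


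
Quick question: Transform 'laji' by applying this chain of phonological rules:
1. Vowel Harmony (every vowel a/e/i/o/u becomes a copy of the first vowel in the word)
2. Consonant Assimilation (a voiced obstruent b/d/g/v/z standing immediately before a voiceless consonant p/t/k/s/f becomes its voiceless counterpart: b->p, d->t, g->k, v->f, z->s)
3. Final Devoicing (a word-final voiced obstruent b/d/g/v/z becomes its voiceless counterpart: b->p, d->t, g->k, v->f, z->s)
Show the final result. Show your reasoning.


Starting form: 'laji'
Rule 1: Vowel Harmony: all vowels become 'a' (matching first vowel). 'laji' -> 'laja'
Rule 2: Consonant Assimilation: no voiced obstruent (b/d/g/v/z) stands immediately before a voiceless consonant (p/t/k/s/f). No change.
Rule 3: Final Devoicing: the word ends in the vowel 'a', not a consonant. No change.
Final form: 'laja'

laja


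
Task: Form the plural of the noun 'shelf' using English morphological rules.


Apply rule: Change -f to -ves. 'shelf' becomes 'shelves'.

shelves


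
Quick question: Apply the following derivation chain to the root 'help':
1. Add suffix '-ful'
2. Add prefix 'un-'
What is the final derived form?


Step 1: Add suffix '-ful' to 'help' = 'helpful'
Step 2: Add prefix 'un-' to 'helpful' = 'unhelpful'

unhelpful


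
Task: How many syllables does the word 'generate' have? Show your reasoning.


Break 'generate' into syllables: gen-er-ate -> gen | er | ate = 3 syllables

3 syllables


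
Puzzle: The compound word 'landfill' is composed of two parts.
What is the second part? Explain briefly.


Split 'landfill' into 'land' + 'fill'. The second part is 'fill'.

fill


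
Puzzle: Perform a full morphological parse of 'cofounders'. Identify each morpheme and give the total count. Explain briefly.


Step 1: Identify prefix: 'co' (meaning: together)
Step 2: Identify root: 'found'
Step 3: Identify suffix(es): 'er, s'
Decomposition: co- (prefix: together) + found (root) + -er (suffix: one who) + -s (plural)
Total morphemes: 4

4 morphemes (co- (prefix: together) + found (root) + -er (suffix: one who) + -s (plural))


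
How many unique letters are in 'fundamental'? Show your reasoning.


Unique letters in 'fundamental': {a, d, e, f, l, m, n, t, u} = 9 distinct letters.

9


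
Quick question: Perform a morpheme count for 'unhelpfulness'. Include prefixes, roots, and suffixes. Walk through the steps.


Decomposition: un- (prefix) + help (root) + -ful (suffix) + -ness (suffix) = 4 morpheme(s)

4 morphemes


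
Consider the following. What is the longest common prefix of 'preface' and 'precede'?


Compare from the start: 3 characters match: 'pre'. Mismatch at position 4: 'f' vs 'c'.

pre


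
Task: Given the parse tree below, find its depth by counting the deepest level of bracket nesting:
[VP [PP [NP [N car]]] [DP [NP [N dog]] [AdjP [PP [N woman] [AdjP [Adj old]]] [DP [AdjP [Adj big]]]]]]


Count bracket nesting levels:
'[' at pos 0: depth = 1
'[' at pos 4: depth = 2
'[' at pos 8: depth = 3
'[' at pos 12: depth = 4
'[' at pos 22: depth = 2
'[' at pos 26: depth = 3
'[' at pos 30: depth = 4
'[' at pos 39: depth = 3
'[' at pos 45: depth = 4
'[' at pos 49: depth = 5
'[' at pos 59: depth = 5
'[' at pos 65: depth = 6
'[' at pos 77: depth = 4
'[' at pos 81: depth = 5
'[' at pos 87: depth = 6
Maximum depth reached: 6

6


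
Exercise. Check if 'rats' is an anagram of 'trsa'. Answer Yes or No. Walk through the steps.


Sorted letters of 'rats': 'arst'
Sorted letters of 'trsa': 'arst'
They match.

Yes


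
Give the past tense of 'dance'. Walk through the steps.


Apply rule: Add -d (word ends in -e). 'dance' becomes 'danced'.

danced


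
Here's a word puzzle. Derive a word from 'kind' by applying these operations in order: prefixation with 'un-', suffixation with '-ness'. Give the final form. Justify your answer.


Step 1: Add prefix 'un-' to 'kind' = 'unkind'
Step 2: Add suffix '-ness' to 'unkind' = 'unkindness'

unkindness


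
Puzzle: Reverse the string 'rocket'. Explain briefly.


Reverse 'rocket' character by character: 'tekcor'.

tekcor


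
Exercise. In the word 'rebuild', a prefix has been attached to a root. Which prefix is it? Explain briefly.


The word 'rebuild' = 're' (prefix) + 'build' (root). The prefix is 're'.

re


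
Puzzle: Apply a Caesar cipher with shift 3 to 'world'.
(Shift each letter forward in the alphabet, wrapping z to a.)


Shift each letter by 3: w -> z, o -> r, r -> u, l -> o, d -> g. Result: 'zruog'.

zruog


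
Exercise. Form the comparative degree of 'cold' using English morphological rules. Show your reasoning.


Apply comparative formation (add -er): 'cold' -> 'colder'.

colder


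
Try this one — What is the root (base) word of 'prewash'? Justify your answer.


Remove prefix 'pre' from 'prewash' to get root 'wash'.

wash


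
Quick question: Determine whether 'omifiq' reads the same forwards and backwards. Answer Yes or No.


Forward: 'omifiq'
Reversed: 'qifimo'
They differ.

No


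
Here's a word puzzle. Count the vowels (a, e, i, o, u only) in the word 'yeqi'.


Vowels in 'yeqi': e, i = 2 vowels.

2


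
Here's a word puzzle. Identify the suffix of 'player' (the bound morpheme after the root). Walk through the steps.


The word 'player' = 'play' (root) + '-er' (suffix). The suffix is '-er'.

er


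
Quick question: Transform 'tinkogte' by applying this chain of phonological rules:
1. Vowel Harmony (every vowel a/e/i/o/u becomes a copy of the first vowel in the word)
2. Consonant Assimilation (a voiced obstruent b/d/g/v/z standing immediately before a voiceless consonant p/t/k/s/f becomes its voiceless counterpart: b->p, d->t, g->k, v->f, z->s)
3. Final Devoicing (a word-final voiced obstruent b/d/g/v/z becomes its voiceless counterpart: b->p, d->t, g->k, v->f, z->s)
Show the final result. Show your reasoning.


Starting form: 'tinkogte'
Rule 1: Vowel Harmony: all vowels become 'i' (matching first vowel). 'tinkogte' -> 'tinkigti'
Rule 2: Consonant Assimilation: voiced obstruent before voiceless consonant becomes voiceless ('gt' -> 'kt'). 'tinkigti' -> 'tinkikti'
Rule 3: Final Devoicing: the word ends in the vowel 'i', not a consonant. No change.
Final form: 'tinkikti'

tinkikti


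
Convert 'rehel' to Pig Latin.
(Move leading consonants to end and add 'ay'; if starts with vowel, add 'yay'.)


'rehel': move consonant cluster 'r' to end and add 'ay': 'ehelray'.

ehelray


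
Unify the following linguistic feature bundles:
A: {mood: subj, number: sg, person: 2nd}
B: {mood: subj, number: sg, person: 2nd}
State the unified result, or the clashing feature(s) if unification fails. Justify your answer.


Compare features:
mood: A=subj vs B=subj -> unified: subj
number: A=sg vs B=sg -> unified: sg
person: A=2nd vs B=2nd -> unified: 2nd
No clashes found.

Unified: {mood: subj, number: sg, person: 2nd}


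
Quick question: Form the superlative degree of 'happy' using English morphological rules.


Apply superlative formation (consonant + y: change y to i, add -est): 'happy' -> 'happiest'.

happiest


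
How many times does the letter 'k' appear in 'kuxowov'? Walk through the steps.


Letter 'k' in 'kuxowov': found at position(s) 1 = 1 occurrence(s).

1


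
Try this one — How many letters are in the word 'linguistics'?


Spell out 'linguistics' and number each letter: l(1), i(2), n(3), g(4), u(5), i(6), s(7), t(8), i(9), c(10), s(11). Total: 11 letters.

11


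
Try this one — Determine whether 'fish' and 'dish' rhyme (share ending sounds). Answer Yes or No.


Rime (stressed vowel + following sounds) of 'fish': -ish = /ɪʃ/
Rime of 'dish': -ish = /ɪʃ/
/ɪʃ/ and /ɪʃ/ are the same ending sound, so the words rhyme.

Yes


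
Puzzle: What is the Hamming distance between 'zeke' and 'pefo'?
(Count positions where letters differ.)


Alignment:
Position 1: 'z' vs 'p' = DIFFER
Position 2: 'e' vs 'e' = match
Position 3: 'k' vs 'f' = DIFFER
Position 4: 'e' vs 'o' = DIFFER
Total differences: 3

3


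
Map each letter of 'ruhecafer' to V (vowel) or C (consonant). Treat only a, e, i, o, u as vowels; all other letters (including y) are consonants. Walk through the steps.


Letter mapping: r = C, u = V, h = C, e = V, c = C, a = V, f = C, e = V, r = C.

CVCVCVCVC


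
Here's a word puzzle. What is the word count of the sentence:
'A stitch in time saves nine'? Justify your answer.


Split into words: A | stitch | in | time | saves | nine = 6 words.

6


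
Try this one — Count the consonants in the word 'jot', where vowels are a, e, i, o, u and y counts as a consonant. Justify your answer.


Consonants in 'jot': j, t = 2 consonants.

2


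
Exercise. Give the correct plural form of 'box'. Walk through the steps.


Apply rule: Add -es (sibilant/fricative ending). 'box' becomes 'boxes'.

boxes


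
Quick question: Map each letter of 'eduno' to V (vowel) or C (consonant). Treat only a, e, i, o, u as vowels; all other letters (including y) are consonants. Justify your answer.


Letter mapping: e = V, d = C, u = V, n = C, o = V.

VCVCV


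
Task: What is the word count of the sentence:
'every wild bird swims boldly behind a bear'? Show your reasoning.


Split into words: every | wild | bird | swims | boldly | behind | a | bear = 8 words.

8


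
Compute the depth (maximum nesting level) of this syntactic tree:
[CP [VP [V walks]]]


Count bracket nesting levels:
'[' at pos 0: depth = 1
'[' at pos 4: depth = 2
'[' at pos 8: depth = 3
Maximum depth reached: 3

3


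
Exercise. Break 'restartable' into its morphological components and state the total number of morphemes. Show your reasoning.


Step 1: Identify prefix: 're' (meaning: again)
Step 2: Identify root: 'start'
Step 3: Identify suffix(es): 'able'
Decomposition: re- (prefix: again) + start (root) + -able (suffix: capable of)
Total morphemes: 3

3 morphemes (re- (prefix: again) + start (root) + -able (suffix: capable of))


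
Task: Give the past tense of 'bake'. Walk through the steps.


Apply rule: Add -d (word ends in -e). 'bake' becomes 'baked'.

baked


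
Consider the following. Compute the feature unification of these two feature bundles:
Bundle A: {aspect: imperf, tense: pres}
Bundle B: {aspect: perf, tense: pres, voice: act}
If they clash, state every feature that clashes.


Compare features:
aspect: A=imperf vs B=perf -> CLASH
tense: A=pres vs B=pres -> unified: pres
voice: A=_ vs B=act -> unified: act
Clash detected on feature 'aspect' (imperf vs perf); unification fails.

CLASH on 'aspect' (imperf vs perf)


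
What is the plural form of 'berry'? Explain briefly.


Apply rule: Change -y to -ies (consonant + y). 'berry' becomes 'berries'.

berries


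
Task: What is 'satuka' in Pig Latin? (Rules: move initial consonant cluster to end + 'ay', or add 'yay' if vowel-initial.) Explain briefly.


'satuka': move consonant cluster 's' to end and add 'ay': 'atukasay'.

atukasay


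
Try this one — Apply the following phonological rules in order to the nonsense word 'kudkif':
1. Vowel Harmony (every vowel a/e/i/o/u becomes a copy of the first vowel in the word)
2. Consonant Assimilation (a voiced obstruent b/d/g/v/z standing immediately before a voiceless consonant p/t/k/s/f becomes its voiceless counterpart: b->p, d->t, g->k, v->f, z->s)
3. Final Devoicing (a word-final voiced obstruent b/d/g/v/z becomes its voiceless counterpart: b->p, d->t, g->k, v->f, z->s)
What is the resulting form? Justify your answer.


Starting form: 'kudkif'
Rule 1: Vowel Harmony: all vowels become 'u' (matching first vowel). 'kudkif' -> 'kudkuf'
Rule 2: Consonant Assimilation: voiced obstruent before voiceless consonant becomes voiceless ('dk' -> 'tk'). 'kudkuf' -> 'kutkuf'
Rule 3: Final Devoicing: final consonant 'f' is not one of the voiced obstruents b/d/g/v/z. No change.
Final form: 'kutkuf'

kutkuf


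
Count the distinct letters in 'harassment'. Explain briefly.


Unique letters in 'harassment': {a, e, h, m, n, r, s, t} = 8 distinct letters.

8


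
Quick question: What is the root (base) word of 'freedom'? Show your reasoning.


Remove suffix '-dom' from 'freedom' to get root 'free'.

free


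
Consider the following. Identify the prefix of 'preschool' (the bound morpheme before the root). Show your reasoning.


The word 'preschool' = 'pre' (prefix) + 'school' (root). The prefix is 'pre'.

pre


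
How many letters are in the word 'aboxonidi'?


Spell out 'aboxonidi' and number each letter: a(1), b(2), o(3), x(4), o(5), n(6), i(7), d(8), i(9). Total: 9 letters.

9


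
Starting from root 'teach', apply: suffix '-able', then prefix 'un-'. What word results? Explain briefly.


Step 1: Add suffix '-able' to 'teach' = 'teachable'
Step 2: Add prefix 'un-' to 'teachable' = 'unteachable'

unteachable


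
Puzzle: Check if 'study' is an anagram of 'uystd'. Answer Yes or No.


Sorted letters of 'study': 'dstuy'
Sorted letters of 'uystd': 'dstuy'
They match.

Yes


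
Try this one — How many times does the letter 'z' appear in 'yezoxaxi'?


Letter 'z' in 'yezoxaxi': found at position(s) 3 = 1 occurrence(s).

1


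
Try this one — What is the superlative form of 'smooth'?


Apply superlative formation (add -est): 'smooth' -> 'smoothest'.

smoothest


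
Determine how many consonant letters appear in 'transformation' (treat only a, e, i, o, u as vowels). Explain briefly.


Consonants in 'transformation': t, r, n, s, f, r, m, t, n = 9 consonants.

9


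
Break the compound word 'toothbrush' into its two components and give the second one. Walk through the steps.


Split 'toothbrush' into 'tooth' + 'brush'. The second part is 'brush'.

brush


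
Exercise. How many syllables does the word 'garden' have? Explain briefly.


Break 'garden' into syllables: gar-den -> gar | den = 2 syllables

2 syllables


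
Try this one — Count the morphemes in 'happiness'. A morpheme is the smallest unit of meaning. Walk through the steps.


Decomposition: happy (root) + -ness (suffix) = 2 morpheme(s)

2 morphemes


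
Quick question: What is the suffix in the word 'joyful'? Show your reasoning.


The word 'joyful' = 'joy' (root) + '-ful' (suffix). The suffix is '-ful'.

ful


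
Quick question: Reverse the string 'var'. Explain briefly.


Reverse 'var' character by character: 'rav'.

rav


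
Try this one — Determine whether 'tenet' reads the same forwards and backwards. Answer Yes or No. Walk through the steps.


Forward: 'tenet'
Reversed: 'tenet'
They are identical.

Yes


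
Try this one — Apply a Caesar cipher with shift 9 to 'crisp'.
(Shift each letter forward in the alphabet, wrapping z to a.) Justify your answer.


Shift each letter by 9: c -> l, r -> a, i -> r, s -> b, p -> y. Result: 'larby'.

larby


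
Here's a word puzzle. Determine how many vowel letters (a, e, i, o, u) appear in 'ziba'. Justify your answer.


Vowels in 'ziba': i, a = 2 vowels.

2


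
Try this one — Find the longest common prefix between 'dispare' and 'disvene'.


Compare from the start: 3 characters match: 'dis'. Mismatch at position 4: 'p' vs 'v'.

dis


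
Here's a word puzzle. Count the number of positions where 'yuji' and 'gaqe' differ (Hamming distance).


Alignment:
Position 1: 'y' vs 'g' = DIFFER
Position 2: 'u' vs 'a' = DIFFER
Position 3: 'j' vs 'q' = DIFFER
Position 4: 'i' vs 'e' = DIFFER
Total differences: 4

4


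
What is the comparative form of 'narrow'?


Apply comparative formation (add -er): 'narrow' -> 'narrower'.

narrower


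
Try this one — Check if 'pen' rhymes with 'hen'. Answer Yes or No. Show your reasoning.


Rime (stressed vowel + following sounds) of 'pen': -en = /ɛn/
Rime of 'hen': -en = /ɛn/
/ɛn/ and /ɛn/ are the same ending sound, so the words rhyme.

Yes


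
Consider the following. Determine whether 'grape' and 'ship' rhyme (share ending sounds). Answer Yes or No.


Rime (stressed vowel + following sounds) of 'grape': -ape = /eɪp/
Rime of 'ship': -ip = /ɪp/
/eɪp/ and /ɪp/ are different ending sounds, so the words do not rhyme.

No
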